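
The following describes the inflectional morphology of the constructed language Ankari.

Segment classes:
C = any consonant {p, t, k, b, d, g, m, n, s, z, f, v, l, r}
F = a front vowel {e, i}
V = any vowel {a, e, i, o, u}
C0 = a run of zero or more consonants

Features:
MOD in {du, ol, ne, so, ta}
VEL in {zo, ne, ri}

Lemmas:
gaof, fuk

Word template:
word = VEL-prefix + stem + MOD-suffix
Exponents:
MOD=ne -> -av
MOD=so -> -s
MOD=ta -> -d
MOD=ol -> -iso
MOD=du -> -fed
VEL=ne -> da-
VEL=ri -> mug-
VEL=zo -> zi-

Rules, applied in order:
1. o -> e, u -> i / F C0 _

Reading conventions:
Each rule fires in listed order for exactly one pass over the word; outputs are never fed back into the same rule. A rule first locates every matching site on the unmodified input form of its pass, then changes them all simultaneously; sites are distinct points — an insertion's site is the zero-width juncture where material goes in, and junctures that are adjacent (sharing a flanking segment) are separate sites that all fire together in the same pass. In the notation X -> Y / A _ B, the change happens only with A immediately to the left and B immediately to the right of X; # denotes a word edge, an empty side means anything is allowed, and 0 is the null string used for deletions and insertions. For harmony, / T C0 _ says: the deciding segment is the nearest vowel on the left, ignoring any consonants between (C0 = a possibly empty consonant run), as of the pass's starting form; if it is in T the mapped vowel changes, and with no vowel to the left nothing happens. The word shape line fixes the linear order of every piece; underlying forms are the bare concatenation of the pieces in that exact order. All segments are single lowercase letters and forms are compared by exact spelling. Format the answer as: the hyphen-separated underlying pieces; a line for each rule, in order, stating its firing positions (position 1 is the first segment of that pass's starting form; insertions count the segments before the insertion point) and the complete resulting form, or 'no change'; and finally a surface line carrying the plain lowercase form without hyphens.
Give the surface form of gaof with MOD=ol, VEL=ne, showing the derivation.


underlying: da-gaof-iso
1. o -> e, u -> i / F C0 _: fires at position(s) 9: dagaofise
surface: dagaofise


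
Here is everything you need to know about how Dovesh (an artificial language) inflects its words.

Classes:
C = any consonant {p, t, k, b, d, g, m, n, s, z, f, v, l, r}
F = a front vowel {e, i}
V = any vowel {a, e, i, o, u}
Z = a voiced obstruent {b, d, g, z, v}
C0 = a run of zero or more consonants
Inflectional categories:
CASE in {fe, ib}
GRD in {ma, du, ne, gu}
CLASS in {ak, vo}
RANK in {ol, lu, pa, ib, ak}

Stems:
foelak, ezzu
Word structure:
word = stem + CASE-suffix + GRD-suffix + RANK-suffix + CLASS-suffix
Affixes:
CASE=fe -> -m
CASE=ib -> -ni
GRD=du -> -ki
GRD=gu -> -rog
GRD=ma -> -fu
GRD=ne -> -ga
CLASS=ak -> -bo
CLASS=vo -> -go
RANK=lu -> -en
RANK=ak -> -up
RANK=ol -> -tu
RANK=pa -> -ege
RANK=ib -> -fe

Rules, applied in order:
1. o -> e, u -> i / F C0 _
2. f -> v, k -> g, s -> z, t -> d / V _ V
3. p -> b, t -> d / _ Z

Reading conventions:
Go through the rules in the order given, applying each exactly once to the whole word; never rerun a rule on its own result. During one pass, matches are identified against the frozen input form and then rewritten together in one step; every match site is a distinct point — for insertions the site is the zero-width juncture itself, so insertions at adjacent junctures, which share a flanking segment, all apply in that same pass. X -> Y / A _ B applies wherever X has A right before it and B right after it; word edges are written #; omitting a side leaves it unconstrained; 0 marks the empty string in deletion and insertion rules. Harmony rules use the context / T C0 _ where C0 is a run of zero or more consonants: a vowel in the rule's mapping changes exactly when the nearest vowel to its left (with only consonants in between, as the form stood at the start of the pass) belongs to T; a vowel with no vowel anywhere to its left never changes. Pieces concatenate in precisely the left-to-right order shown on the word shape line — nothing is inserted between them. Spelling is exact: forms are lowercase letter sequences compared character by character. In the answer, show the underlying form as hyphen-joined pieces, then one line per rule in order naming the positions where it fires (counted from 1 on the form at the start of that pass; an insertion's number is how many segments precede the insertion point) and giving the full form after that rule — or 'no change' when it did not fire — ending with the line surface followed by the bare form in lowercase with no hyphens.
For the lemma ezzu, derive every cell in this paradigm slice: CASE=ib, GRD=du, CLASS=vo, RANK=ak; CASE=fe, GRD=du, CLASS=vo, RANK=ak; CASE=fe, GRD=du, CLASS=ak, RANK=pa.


cell CASE=ib, GRD=du, CLASS=vo, RANK=ak:
underlying: ezzu-ni-ki-up-go
1. o -> e, u -> i / F C0 _: fires at position(s) 4, 9: ezzinikiipgo
2. f -> v, k -> g, s -> z, t -> d / V _ V: fires at position(s) 7: ezzinigiipgo
3. p -> b, t -> d / _ Z: fires at position(s) 10: ezzinigiibgo
surface: ezzinigiibgo

cell CASE=fe, GRD=du, CLASS=vo, RANK=ak:
underlying: ezzu-m-ki-up-go
1. o -> e, u -> i / F C0 _: fires at position(s) 4, 8: ezzimkiipgo
2. f -> v, k -> g, s -> z, t -> d / V _ V: no change
3. p -> b, t -> d / _ Z: fires at position(s) 9: ezzimkiibgo
surface: ezzimkiibgo

cell CASE=fe, GRD=du, CLASS=ak, RANK=pa:
underlying: ezzu-m-ki-ege-bo
1. o -> e, u -> i / F C0 _: fires at position(s) 4, 12: ezzimkiegebe
2. f -> v, k -> g, s -> z, t -> d / V _ V: no change
3. p -> b, t -> d / _ Z: no change
surface: ezzimkiegebe


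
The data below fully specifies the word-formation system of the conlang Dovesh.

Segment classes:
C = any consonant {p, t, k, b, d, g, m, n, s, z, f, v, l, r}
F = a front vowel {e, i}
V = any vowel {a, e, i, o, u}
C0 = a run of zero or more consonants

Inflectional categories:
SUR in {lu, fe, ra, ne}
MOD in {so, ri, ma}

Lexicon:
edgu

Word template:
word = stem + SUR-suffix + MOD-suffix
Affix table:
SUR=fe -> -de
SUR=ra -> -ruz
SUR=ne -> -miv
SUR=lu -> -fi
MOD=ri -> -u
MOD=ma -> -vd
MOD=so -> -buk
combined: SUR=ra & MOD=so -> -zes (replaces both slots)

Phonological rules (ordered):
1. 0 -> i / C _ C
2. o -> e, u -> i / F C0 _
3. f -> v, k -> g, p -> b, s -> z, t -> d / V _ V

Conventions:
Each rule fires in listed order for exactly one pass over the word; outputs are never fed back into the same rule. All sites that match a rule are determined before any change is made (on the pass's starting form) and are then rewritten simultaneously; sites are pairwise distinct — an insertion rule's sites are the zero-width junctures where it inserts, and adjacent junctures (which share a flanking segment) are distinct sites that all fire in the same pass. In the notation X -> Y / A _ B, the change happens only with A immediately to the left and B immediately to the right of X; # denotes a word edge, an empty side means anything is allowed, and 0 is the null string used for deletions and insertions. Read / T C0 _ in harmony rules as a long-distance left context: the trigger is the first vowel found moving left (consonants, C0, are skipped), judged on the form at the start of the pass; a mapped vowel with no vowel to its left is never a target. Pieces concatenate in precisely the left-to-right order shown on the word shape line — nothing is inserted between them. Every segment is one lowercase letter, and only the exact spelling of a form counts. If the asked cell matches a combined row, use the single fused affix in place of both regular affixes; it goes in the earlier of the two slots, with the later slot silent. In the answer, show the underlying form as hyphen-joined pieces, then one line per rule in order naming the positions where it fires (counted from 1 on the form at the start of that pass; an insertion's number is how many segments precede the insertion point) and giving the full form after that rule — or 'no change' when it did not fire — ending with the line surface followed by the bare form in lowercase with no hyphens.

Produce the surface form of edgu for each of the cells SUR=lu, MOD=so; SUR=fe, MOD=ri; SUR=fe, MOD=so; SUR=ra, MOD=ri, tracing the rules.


cell SUR=lu, MOD=so:
underlying: edgu-fi-buk
1. 0 -> i / C _ C: inserts after position(s) 2: edigufibuk
2. o -> e, u -> i / F C0 _: fires at position(s) 5, 9: edigifibik
3. f -> v, k -> g, p -> b, s -> z, t -> d / V _ V: fires at position(s) 6: edigivibik
surface: edigivibik

cell SUR=fe, MOD=ri:
underlying: edgu-de-u
1. 0 -> i / C _ C: inserts after position(s) 2: edigudeu
2. o -> e, u -> i / F C0 _: fires at position(s) 5, 8: edigidei
3. f -> v, k -> g, p -> b, s -> z, t -> d / V _ V: no change
surface: edigidei

cell SUR=fe, MOD=so:
underlying: edgu-de-buk
1. 0 -> i / C _ C: inserts after position(s) 2: edigudebuk
2. o -> e, u -> i / F C0 _: fires at position(s) 5, 9: edigidebik
3. f -> v, k -> g, p -> b, s -> z, t -> d / V _ V: no change
surface: edigidebik

cell SUR=ra, MOD=ri:
underlying: edgu-ruz-u
1. 0 -> i / C _ C: inserts after position(s) 2: ediguruzu
2. o -> e, u -> i / F C0 _: fires at position(s) 5: edigiruzu
3. f -> v, k -> g, p -> b, s -> z, t -> d / V _ V: no change
surface: edigiruzu


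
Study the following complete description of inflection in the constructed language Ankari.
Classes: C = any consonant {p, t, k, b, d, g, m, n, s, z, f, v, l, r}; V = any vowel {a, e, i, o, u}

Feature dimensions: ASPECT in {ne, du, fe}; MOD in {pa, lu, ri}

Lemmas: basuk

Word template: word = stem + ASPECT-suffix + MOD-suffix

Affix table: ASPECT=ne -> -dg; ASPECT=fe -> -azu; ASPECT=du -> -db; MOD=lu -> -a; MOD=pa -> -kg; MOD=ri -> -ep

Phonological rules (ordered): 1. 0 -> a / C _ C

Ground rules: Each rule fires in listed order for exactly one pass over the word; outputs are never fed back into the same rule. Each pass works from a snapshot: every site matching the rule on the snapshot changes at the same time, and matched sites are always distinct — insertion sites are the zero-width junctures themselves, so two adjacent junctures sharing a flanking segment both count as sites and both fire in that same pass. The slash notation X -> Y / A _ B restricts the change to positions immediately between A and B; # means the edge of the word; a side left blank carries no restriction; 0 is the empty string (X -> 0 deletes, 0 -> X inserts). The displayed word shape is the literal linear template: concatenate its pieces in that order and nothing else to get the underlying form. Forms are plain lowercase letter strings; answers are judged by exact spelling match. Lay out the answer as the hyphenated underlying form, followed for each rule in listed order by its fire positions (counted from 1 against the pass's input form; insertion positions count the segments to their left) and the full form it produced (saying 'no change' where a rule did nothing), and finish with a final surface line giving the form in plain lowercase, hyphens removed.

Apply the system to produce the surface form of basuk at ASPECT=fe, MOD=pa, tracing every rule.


underlying: basuk-azu-kg
1. 0 -> a / C _ C: inserts after position(s) 9: basukazukag
surface: basukazukag


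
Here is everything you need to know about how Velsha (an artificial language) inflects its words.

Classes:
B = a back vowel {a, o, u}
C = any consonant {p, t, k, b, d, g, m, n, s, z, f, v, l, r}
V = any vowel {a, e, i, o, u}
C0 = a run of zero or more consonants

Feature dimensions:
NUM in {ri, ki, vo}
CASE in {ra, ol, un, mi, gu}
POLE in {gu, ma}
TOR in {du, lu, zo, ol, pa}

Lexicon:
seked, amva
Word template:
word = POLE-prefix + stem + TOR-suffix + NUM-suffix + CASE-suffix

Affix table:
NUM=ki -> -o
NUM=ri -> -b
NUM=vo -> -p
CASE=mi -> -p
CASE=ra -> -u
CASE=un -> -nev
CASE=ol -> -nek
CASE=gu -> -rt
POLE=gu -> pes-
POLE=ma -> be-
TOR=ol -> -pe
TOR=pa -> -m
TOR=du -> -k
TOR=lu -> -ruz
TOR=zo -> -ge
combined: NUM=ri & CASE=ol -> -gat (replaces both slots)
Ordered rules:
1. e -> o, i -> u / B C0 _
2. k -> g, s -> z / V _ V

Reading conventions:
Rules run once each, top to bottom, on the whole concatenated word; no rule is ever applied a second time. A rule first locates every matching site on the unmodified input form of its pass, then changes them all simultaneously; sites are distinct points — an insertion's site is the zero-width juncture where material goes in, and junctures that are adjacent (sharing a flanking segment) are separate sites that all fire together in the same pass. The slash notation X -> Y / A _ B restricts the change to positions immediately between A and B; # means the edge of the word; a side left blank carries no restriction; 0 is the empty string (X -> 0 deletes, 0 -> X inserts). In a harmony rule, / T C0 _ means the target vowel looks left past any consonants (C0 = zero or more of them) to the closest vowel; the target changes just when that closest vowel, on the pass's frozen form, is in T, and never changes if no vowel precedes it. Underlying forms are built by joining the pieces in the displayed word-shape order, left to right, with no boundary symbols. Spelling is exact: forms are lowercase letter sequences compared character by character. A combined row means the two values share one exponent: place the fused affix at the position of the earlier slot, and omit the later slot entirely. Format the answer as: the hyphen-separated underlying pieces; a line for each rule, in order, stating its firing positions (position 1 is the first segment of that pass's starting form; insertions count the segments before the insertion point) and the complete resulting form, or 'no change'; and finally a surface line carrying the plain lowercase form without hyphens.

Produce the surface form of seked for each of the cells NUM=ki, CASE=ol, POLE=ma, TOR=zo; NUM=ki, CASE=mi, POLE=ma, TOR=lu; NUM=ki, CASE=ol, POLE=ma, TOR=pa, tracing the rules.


cell NUM=ki, CASE=ol, POLE=ma, TOR=zo:
underlying: be-seked-ge-o-nek
1. e -> o, i -> u / B C0 _: fires at position(s) 12: besekedgeonok
2. k -> g, s -> z / V _ V: fires at position(s) 3, 5: bezegedgeonok
surface: bezegedgeonok

cell NUM=ki, CASE=mi, POLE=ma, TOR=lu:
underlying: be-seked-ruz-o-p
1. e -> o, i -> u / B C0 _: no change
2. k -> g, s -> z / V _ V: fires at position(s) 3, 5: bezegedruzop
surface: bezegedruzop

cell NUM=ki, CASE=ol, POLE=ma, TOR=pa:
underlying: be-seked-m-o-nek
1. e -> o, i -> u / B C0 _: fires at position(s) 11: besekedmonok
2. k -> g, s -> z / V _ V: fires at position(s) 3, 5: bezegedmonok
surface: bezegedmonok


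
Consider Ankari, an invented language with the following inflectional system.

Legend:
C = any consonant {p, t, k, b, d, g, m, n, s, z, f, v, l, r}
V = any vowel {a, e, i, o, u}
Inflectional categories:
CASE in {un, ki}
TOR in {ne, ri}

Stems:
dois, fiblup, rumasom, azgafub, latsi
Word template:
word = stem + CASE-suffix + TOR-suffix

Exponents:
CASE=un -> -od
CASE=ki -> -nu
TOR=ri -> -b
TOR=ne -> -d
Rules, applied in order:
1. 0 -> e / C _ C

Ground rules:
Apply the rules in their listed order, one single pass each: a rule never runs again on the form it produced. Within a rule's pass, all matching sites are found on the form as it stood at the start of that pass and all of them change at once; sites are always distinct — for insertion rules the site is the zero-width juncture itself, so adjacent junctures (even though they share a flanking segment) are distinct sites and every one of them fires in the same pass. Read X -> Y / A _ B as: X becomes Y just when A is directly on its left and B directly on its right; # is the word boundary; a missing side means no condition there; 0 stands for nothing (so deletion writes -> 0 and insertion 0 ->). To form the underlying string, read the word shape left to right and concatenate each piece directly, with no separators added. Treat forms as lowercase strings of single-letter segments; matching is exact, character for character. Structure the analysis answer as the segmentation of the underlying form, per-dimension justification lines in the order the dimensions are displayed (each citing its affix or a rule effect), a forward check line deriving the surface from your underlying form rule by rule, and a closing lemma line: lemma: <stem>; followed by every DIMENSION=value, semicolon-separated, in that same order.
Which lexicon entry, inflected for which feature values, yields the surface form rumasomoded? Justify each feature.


underlying: rumasom-od-d
CASE=un - signalled by the affix -od
TOR=ne - signalled by the affix -d
check: rumasomodd -> rumasomoded
lemma: rumasom; CASE=un; TOR=ne


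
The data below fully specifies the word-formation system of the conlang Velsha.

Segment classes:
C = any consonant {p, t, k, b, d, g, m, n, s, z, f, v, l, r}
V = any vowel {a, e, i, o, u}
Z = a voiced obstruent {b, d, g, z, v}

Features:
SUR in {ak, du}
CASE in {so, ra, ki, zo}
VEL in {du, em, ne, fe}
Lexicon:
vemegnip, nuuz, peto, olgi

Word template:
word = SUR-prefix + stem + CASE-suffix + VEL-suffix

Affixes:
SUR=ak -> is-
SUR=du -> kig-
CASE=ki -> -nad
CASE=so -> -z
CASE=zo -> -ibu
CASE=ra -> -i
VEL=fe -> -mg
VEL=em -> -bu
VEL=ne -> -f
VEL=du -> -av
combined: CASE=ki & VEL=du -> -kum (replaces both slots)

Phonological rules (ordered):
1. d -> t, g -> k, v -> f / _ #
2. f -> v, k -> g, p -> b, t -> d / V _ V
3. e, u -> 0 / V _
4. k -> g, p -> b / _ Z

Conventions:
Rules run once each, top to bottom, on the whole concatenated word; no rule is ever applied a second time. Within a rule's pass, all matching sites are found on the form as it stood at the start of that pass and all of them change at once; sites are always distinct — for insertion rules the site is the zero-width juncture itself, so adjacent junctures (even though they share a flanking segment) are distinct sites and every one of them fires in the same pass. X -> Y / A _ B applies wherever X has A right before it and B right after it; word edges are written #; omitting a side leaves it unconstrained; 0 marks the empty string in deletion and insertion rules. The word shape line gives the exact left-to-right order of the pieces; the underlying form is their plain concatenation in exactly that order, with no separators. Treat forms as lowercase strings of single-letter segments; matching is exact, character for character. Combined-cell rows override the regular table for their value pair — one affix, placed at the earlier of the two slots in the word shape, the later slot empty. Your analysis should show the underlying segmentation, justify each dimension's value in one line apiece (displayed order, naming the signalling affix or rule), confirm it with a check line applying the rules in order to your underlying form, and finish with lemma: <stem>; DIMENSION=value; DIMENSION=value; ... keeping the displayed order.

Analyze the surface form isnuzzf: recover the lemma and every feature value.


underlying: is-nuuz-z-f
SUR=ak - signalled by the affix is-
CASE=so - signalled by the affix -z
VEL=ne - signalled by the affix -f
check: isnuuzzf -> isnuuzzf -> isnuuzzf -> isnuzzf -> isnuzzf
lemma: nuuz; SUR=ak; CASE=so; VEL=ne


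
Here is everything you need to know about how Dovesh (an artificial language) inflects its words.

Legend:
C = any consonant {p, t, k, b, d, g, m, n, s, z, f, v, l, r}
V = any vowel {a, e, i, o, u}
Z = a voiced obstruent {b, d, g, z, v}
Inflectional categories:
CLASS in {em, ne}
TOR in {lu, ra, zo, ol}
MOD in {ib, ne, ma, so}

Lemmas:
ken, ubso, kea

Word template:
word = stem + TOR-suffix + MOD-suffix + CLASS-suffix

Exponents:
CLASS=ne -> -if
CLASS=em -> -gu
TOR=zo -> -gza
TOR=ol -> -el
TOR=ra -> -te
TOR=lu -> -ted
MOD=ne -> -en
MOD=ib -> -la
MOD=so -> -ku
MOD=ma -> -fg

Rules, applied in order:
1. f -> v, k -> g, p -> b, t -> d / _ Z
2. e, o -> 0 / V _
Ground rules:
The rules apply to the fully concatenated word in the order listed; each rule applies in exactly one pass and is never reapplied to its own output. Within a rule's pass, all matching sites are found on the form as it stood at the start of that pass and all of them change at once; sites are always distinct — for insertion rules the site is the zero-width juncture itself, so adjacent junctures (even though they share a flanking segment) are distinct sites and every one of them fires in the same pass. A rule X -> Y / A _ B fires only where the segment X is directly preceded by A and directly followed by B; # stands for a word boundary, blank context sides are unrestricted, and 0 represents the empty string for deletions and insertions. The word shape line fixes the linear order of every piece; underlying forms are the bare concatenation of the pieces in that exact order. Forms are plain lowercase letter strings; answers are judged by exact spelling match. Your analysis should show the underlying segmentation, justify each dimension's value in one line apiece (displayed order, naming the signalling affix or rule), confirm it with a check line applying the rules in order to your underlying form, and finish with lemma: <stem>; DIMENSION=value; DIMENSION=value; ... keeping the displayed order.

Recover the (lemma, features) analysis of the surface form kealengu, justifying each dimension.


underlying: kea-el-en-gu
CLASS=em - signalled by the affix -gu
TOR=ol - signalled by the affix -el
MOD=ne - signalled by the affix -en
check: keaelengu -> keaelengu -> kealengu
lemma: kea; CLASS=em; TOR=ol; MOD=ne


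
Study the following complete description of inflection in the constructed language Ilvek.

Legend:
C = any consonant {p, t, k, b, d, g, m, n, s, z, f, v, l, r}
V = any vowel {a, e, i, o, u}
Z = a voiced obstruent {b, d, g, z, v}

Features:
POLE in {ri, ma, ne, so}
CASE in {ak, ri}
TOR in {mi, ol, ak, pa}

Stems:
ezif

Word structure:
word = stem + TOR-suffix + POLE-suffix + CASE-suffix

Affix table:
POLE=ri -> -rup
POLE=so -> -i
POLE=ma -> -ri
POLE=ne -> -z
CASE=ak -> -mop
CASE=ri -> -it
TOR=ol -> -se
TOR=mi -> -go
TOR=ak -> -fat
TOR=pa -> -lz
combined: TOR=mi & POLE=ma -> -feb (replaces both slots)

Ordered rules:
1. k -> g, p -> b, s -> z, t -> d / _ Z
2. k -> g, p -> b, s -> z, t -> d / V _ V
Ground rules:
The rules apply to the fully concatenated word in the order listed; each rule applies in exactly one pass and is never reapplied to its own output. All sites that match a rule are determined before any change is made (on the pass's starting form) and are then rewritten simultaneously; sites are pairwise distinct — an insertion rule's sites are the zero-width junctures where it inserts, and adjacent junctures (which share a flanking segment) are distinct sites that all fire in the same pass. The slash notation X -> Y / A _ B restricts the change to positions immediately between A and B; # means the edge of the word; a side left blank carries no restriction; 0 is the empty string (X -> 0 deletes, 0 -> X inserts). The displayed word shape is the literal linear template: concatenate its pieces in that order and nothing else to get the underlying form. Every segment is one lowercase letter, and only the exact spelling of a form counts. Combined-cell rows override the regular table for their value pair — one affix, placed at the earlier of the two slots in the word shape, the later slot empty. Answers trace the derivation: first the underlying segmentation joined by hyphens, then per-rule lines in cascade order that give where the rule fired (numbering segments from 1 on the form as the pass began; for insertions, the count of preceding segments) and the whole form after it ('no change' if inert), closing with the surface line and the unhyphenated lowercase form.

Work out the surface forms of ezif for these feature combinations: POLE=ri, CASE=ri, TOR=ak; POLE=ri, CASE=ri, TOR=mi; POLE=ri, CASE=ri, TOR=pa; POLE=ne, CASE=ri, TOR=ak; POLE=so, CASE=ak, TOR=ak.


cell POLE=ri, CASE=ri, TOR=ak:
underlying: ezif-fat-rup-it
1. k -> g, p -> b, s -> z, t -> d / _ Z: no change
2. k -> g, p -> b, s -> z, t -> d / V _ V: fires at position(s) 10: eziffatrubit
surface: eziffatrubit

cell POLE=ri, CASE=ri, TOR=mi:
underlying: ezif-go-rup-it
1. k -> g, p -> b, s -> z, t -> d / _ Z: no change
2. k -> g, p -> b, s -> z, t -> d / V _ V: fires at position(s) 9: ezifgorubit
surface: ezifgorubit

cell POLE=ri, CASE=ri, TOR=pa:
underlying: ezif-lz-rup-it
1. k -> g, p -> b, s -> z, t -> d / _ Z: no change
2. k -> g, p -> b, s -> z, t -> d / V _ V: fires at position(s) 9: eziflzrubit
surface: eziflzrubit

cell POLE=ne, CASE=ri, TOR=ak:
underlying: ezif-fat-z-it
1. k -> g, p -> b, s -> z, t -> d / _ Z: fires at position(s) 7: eziffadzit
2. k -> g, p -> b, s -> z, t -> d / V _ V: no change
surface: eziffadzit

cell POLE=so, CASE=ak, TOR=ak:
underlying: ezif-fat-i-mop
1. k -> g, p -> b, s -> z, t -> d / _ Z: no change
2. k -> g, p -> b, s -> z, t -> d / V _ V: fires at position(s) 7: eziffadimop
surface: eziffadimop


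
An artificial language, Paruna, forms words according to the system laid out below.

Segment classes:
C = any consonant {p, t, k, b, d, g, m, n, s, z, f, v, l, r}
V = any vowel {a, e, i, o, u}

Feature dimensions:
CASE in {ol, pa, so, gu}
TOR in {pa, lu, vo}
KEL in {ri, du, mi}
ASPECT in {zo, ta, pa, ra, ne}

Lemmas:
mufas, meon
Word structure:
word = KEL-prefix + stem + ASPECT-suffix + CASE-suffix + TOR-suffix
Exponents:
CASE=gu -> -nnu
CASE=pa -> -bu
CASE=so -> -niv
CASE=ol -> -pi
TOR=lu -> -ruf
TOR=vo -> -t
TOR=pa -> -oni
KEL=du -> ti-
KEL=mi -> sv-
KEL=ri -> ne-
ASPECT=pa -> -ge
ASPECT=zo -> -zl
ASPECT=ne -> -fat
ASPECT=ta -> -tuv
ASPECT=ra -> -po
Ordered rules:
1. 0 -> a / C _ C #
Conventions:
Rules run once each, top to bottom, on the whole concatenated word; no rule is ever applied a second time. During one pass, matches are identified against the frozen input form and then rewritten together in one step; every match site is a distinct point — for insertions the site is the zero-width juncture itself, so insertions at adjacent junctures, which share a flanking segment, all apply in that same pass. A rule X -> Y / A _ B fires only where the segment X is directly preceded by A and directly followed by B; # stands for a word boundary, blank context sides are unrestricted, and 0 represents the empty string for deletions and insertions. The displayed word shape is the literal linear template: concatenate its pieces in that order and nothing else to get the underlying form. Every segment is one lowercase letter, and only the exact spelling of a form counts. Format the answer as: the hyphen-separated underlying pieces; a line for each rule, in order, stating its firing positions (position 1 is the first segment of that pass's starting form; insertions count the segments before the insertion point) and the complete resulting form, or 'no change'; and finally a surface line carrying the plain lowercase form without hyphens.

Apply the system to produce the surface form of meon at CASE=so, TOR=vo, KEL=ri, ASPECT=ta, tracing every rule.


underlying: ne-meon-tuv-niv-t
1. 0 -> a / C _ C #: inserts after position(s) 12: nemeontuvnivat
surface: nemeontuvnivat


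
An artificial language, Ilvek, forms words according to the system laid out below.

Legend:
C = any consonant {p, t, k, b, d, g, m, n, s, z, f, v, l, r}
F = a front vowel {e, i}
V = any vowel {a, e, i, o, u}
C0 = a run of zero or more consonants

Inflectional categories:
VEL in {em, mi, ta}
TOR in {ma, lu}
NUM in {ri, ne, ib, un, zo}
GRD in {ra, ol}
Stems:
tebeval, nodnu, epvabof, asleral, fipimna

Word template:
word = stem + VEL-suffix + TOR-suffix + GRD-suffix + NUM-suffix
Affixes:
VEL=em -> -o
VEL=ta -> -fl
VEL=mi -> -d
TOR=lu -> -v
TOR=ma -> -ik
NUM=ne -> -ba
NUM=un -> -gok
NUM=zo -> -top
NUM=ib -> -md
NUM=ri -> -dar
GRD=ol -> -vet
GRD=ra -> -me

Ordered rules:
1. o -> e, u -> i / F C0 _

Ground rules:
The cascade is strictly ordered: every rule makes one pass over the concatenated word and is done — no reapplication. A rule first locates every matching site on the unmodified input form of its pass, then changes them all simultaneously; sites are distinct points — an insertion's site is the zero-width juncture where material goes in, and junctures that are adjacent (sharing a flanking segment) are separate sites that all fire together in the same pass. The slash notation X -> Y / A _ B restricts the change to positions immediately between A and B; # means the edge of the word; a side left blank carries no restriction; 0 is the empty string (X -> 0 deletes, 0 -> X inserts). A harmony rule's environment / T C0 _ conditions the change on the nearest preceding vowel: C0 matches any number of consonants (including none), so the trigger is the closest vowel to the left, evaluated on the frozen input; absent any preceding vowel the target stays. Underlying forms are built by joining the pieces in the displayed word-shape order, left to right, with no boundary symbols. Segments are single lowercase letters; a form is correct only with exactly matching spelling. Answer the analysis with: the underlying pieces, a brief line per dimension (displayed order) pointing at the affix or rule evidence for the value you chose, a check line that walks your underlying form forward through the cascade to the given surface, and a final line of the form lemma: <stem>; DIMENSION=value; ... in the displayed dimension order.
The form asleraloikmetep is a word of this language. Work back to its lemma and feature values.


underlying: asleral-o-ik-me-top
VEL=em - signalled by the affix -o
TOR=ma - signalled by the affix -ik
NUM=zo - signalled by the affix -top
GRD=ra - signalled by the affix -me
check: asleraloikmetop -> asleraloikmetep
lemma: asleral; VEL=em; TOR=ma; NUM=zo; GRD=ra


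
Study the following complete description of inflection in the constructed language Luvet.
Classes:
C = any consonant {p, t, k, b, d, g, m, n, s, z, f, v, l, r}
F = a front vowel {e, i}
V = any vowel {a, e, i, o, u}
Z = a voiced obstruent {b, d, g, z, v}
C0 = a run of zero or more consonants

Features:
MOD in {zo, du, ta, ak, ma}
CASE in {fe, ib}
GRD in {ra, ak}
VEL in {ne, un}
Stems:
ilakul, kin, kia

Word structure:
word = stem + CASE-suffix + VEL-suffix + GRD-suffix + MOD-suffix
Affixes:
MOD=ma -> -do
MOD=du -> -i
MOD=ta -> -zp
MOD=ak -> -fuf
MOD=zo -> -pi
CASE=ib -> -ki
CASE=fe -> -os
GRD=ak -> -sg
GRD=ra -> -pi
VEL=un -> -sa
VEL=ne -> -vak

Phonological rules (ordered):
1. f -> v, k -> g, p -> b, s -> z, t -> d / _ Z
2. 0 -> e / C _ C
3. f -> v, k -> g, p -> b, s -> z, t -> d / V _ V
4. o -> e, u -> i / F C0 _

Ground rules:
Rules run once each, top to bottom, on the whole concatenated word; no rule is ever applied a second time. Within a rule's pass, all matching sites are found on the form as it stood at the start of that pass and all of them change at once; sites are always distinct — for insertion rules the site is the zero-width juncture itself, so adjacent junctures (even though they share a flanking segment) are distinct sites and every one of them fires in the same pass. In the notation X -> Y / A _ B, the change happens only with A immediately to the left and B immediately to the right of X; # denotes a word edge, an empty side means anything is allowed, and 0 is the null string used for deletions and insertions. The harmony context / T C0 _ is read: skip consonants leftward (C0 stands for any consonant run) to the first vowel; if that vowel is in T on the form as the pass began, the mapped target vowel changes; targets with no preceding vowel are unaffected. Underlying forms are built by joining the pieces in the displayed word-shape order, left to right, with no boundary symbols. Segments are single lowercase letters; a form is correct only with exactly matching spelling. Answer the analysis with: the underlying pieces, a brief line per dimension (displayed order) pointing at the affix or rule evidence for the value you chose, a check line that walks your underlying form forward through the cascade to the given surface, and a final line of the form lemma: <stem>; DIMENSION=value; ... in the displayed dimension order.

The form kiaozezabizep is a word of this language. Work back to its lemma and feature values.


underlying: kia-os-sa-pi-zp
MOD=ta - signalled by the affix -zp
CASE=fe - signalled by the affix -os
GRD=ra - signalled by the affix -pi
VEL=un - signalled by the affix -sa
check: kiaossapizp -> kiaossapizp -> kiaosesapizep -> kiaozezabizep -> kiaozezabizep
lemma: kia; MOD=ta; CASE=fe; GRD=ra; VEL=un


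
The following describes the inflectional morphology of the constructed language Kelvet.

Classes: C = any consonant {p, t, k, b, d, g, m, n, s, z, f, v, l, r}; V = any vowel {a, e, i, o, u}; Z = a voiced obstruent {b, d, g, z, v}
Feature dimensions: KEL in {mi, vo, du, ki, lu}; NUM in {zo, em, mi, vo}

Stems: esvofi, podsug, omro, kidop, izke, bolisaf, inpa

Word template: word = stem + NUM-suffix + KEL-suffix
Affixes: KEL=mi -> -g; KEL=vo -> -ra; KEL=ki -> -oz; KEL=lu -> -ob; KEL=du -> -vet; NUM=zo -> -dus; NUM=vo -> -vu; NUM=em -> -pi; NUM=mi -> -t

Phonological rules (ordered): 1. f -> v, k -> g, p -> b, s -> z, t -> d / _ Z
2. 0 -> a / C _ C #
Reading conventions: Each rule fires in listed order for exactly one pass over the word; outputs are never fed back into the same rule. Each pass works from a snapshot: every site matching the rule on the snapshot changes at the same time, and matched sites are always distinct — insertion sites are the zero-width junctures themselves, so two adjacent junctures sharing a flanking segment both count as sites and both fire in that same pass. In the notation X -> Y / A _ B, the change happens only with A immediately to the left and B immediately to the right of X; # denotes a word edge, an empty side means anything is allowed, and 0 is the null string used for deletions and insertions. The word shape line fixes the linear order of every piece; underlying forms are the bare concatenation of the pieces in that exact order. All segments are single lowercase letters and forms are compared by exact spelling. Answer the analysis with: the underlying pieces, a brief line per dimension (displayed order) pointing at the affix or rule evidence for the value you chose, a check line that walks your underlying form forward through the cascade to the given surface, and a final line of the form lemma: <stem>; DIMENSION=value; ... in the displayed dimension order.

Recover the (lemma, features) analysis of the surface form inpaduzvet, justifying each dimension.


underlying: inpa-dus-vet
KEL=du - signalled by the affix -vet
NUM=zo - signalled by the affix -dus
check: inpadusvet -> inpaduzvet -> inpaduzvet
lemma: inpa; KEL=du; NUM=zo


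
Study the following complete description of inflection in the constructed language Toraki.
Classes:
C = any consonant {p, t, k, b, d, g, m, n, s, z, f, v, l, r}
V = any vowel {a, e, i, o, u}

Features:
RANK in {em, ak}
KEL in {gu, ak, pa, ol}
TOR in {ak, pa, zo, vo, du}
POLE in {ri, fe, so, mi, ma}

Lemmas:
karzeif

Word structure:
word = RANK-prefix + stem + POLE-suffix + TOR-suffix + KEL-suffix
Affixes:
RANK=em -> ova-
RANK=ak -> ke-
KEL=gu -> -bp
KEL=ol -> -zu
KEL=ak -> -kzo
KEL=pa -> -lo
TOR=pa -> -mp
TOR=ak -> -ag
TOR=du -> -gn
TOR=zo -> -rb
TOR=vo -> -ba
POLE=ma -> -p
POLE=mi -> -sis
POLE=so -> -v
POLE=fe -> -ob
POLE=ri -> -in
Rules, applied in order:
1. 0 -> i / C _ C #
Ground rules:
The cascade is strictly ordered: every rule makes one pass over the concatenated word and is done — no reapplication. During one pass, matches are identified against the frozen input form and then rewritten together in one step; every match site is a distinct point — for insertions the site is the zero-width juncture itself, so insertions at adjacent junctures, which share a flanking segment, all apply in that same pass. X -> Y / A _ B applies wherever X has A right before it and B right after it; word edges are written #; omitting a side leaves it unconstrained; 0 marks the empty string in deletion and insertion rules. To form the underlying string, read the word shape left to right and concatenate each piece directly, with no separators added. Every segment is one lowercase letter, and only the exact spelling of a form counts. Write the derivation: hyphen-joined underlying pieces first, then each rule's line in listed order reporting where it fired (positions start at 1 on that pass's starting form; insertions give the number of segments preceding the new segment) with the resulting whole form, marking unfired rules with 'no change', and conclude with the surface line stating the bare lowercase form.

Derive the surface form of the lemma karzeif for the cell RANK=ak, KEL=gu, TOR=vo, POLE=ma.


underlying: ke-karzeif-p-ba-bp
1. 0 -> i / C _ C #: inserts after position(s) 13: kekarzeifpbabip
surface: kekarzeifpbabip


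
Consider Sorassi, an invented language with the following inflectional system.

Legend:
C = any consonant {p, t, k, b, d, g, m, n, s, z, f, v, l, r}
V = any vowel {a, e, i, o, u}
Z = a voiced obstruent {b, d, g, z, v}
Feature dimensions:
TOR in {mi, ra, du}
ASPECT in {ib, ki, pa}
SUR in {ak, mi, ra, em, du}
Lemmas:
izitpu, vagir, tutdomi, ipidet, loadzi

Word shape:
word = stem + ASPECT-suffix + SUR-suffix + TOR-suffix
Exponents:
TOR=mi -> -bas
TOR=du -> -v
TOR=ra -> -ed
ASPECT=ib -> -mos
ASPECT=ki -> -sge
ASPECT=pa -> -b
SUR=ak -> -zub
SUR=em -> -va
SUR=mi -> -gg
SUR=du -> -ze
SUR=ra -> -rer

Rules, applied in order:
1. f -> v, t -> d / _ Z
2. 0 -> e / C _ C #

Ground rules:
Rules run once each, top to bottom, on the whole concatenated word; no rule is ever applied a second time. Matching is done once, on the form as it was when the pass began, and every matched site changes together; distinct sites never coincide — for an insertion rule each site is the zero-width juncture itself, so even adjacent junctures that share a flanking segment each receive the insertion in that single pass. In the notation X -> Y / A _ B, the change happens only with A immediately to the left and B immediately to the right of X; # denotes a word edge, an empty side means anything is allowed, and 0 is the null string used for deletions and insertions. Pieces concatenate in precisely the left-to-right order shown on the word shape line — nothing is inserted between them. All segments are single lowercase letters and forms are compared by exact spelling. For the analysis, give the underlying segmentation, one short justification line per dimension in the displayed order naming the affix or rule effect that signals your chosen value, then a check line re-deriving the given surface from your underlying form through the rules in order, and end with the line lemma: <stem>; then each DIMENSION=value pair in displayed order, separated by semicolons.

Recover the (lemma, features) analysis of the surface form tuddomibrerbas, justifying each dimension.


underlying: tutdomi-b-rer-bas
TOR=mi - signalled by the affix -bas
ASPECT=pa - signalled by the affix -b
SUR=ra - signalled by the affix -rer
check: tutdomibrerbas -> tuddomibrerbas -> tuddomibrerbas
lemma: tutdomi; TOR=mi; ASPECT=pa; SUR=ra


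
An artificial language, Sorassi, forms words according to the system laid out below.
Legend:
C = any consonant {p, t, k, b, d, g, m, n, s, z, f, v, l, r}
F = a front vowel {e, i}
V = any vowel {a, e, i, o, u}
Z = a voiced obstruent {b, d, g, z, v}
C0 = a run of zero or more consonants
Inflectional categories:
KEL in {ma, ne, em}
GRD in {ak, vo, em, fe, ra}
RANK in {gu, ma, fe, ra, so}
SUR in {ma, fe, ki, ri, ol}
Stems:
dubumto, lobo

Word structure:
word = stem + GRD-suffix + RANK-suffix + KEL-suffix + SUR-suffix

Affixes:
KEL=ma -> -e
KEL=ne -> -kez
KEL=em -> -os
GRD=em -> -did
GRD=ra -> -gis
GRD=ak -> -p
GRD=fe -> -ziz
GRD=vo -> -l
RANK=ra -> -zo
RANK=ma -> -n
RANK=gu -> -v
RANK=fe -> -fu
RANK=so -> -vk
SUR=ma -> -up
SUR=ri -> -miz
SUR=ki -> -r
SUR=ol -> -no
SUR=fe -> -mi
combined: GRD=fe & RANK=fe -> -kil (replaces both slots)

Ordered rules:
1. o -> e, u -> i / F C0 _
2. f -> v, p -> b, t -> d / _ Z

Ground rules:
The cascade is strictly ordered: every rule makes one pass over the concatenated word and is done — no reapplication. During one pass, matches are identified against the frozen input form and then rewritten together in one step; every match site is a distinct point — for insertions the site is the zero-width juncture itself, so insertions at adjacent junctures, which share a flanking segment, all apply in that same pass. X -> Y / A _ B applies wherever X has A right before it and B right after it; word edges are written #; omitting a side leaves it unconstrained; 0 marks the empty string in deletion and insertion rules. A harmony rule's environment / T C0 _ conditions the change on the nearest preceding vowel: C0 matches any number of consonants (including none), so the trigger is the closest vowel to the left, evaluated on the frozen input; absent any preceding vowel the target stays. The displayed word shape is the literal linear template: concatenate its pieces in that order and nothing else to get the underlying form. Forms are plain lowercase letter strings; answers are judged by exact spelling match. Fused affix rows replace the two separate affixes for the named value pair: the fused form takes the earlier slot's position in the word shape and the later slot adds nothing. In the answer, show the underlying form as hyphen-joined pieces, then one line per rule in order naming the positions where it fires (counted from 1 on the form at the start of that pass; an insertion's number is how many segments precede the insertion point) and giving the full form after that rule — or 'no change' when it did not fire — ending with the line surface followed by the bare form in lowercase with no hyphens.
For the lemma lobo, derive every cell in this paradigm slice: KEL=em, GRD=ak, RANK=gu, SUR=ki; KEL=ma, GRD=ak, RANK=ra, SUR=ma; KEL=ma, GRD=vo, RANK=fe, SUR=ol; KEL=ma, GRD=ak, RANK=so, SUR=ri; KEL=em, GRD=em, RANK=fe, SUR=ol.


cell KEL=em, GRD=ak, RANK=gu, SUR=ki:
underlying: lobo-p-v-os-r
1. o -> e, u -> i / F C0 _: no change
2. f -> v, p -> b, t -> d / _ Z: fires at position(s) 5: lobobvosr
surface: lobobvosr

cell KEL=ma, GRD=ak, RANK=ra, SUR=ma:
underlying: lobo-p-zo-e-up
1. o -> e, u -> i / F C0 _: fires at position(s) 9: lobopzoeip
2. f -> v, p -> b, t -> d / _ Z: fires at position(s) 5: lobobzoeip
surface: lobobzoeip

cell KEL=ma, GRD=vo, RANK=fe, SUR=ol:
underlying: lobo-l-fu-e-no
1. o -> e, u -> i / F C0 _: fires at position(s) 10: lobolfuene
2. f -> v, p -> b, t -> d / _ Z: no change
surface: lobolfuene

cell KEL=ma, GRD=ak, RANK=so, SUR=ri:
underlying: lobo-p-vk-e-miz
1. o -> e, u -> i / F C0 _: no change
2. f -> v, p -> b, t -> d / _ Z: fires at position(s) 5: lobobvkemiz
surface: lobobvkemiz

cell KEL=em, GRD=em, RANK=fe, SUR=ol:
underlying: lobo-did-fu-os-no
1. o -> e, u -> i / F C0 _: fires at position(s) 9: lobodidfiosno
2. f -> v, p -> b, t -> d / _ Z: no change
surface: lobodidfiosno
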